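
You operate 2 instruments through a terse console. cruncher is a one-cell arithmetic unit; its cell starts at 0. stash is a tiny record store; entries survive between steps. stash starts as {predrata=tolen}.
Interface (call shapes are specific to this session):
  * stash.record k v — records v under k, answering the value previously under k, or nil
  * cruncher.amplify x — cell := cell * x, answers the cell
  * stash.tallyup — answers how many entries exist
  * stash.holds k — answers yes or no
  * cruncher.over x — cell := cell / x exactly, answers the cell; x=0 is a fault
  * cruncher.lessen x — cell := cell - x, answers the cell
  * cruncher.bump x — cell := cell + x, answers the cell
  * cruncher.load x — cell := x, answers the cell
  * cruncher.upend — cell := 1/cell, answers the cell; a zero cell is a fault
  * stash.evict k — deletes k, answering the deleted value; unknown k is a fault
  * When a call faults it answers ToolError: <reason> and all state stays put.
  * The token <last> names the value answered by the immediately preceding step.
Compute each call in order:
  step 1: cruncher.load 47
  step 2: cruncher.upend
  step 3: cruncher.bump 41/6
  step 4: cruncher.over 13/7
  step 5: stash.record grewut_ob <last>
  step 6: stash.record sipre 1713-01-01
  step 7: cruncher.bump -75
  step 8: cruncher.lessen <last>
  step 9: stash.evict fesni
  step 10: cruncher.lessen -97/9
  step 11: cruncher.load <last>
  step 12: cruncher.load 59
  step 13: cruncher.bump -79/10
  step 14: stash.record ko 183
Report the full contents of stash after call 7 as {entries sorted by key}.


Answer: {grewut_ob=13531/3666, predrata=tolen, sipre=1713-01-01}

Derivation:
I call load with x→47, → 47.
I use upend, and see 1/47.
I call bump with x→41/6, giving 1933/282.
Calling over with x→13/7, → 13531/3666.
I use record with k→grewut_ob, v→<last>, yielding nil.
I run record with k→sipre, v→1713-01-01, giving nil.
Next I call bump with x→-75, yielding -261419/3666.
Calling lessen with x→<last>, — result: 0.
I try evict with k→fesni, — result: ToolError: no such key fesni.
I use lessen with x→-97/9: 97/9.
I use load with x→<last>, and see 97/9.
I try load with x→59: 59.
I try bump with x→-79/10, and see 511/10.
Calling record with k→ko, v→183, and see nil.


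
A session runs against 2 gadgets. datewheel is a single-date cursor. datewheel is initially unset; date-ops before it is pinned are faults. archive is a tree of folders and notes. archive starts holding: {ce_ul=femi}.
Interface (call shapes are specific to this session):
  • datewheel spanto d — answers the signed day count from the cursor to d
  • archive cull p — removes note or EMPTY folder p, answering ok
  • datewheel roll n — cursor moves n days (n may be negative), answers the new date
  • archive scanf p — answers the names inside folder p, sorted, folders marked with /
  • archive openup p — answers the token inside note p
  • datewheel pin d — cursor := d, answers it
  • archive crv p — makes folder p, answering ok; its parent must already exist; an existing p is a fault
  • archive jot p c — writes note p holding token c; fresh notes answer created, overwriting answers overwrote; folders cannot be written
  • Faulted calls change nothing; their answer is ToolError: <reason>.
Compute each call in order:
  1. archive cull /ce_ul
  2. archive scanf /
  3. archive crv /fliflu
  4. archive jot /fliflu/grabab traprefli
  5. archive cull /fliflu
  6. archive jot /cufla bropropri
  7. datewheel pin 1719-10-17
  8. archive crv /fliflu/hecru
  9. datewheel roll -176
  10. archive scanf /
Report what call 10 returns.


Answer: [cufla, fliflu/]

Derivation:
CALL archive cull[p=/ce_ul]
RET  ok
CALL archive scanf[p=/]
RET  []
CALL archive crv[p=/fliflu]
RET  ok
CALL archive jot[p=/fliflu/grabab; c=traprefli]
RET  created
CALL archive cull[p=/fliflu]
RET  ToolError: not empty
CALL archive jot[p=/cufla; c=bropropri]
RET  created
CALL datewheel pin[d=1719-10-17]
RET  1719-10-17
CALL archive crv[p=/fliflu/hecru]
RET  ok
CALL datewheel roll[n=-176]
RET  1719-04-24
CALL archive scanf[p=/]
RET  [cufla, fliflu/]


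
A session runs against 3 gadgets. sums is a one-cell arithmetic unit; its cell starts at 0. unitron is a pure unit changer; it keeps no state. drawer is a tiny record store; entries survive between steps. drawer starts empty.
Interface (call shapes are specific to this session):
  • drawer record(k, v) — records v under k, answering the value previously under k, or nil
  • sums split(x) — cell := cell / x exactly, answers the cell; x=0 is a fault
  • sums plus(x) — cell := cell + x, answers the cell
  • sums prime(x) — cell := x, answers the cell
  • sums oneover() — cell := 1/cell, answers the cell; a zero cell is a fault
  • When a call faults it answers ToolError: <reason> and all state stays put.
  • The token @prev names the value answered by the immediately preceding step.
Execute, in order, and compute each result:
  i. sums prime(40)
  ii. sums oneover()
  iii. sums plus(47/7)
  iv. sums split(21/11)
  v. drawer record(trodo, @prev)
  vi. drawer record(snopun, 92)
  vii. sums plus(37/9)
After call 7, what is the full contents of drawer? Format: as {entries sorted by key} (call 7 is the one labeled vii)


! 1. sums prime(x='40') -> 40
! 2. sums oneover() -> 1/40
! 3. sums plus(x='47/7') -> 1887/280
! 4. sums split(x='21/11') -> 6919/1960
! 5. drawer record(k='trodo', v='@prev') -> nil
! 6. drawer record(k='snopun', v='92') -> nil
! 7. sums plus(x='37/9') -> 134791/17640

Answer: {snopun=92, trodo=6919/1960}


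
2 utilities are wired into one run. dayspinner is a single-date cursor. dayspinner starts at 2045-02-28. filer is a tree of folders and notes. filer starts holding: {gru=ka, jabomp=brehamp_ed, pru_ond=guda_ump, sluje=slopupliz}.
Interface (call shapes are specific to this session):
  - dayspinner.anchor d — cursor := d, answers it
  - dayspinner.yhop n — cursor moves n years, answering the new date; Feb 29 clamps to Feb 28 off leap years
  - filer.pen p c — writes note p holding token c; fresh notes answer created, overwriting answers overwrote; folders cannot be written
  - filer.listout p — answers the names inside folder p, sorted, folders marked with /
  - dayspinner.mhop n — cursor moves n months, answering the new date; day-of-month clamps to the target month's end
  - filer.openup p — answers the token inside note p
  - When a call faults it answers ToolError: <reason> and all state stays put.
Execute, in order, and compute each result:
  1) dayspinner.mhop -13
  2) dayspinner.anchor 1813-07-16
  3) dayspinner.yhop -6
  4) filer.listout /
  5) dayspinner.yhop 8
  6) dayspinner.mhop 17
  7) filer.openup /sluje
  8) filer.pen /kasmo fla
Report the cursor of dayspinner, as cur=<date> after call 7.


Answer: cur=1816-12-16

Derivation:
~$ dayspinner.mhop -13
= 2044-01-28
~$ dayspinner.anchor 1813-07-16
= 1813-07-16
~$ dayspinner.yhop -6
= 1807-07-16
~$ filer.listout /
= [gru, jabomp, pru_ond, sluje]
~$ dayspinner.yhop 8
= 1815-07-16
~$ dayspinner.mhop 17
= 1816-12-16
~$ filer.openup /sluje
= slopupliz
~$ filer.pen /kasmo fla
= created


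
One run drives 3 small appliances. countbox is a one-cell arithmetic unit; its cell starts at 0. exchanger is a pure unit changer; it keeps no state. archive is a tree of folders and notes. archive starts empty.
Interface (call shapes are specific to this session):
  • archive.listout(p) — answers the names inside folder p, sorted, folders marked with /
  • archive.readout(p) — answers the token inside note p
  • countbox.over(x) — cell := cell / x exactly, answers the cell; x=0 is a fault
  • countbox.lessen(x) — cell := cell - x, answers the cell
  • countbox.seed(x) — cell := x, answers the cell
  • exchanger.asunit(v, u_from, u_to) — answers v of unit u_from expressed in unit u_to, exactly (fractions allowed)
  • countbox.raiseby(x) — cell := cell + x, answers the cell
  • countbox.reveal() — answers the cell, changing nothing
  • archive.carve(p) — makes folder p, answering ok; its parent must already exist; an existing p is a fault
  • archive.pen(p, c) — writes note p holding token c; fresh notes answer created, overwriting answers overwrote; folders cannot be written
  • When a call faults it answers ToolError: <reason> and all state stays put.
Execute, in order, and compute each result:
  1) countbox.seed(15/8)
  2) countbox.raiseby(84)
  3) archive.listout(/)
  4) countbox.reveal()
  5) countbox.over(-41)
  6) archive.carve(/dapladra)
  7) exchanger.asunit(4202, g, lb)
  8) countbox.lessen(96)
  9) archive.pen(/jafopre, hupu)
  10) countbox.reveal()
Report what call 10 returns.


I try countbox.seed(x: 15/8), giving 15/8.
I try countbox.raiseby(x: 84), and see 687/8.
I call archive.listout(p: /), and observe [].
I use countbox.reveal, and observe 687/8.
I run countbox.over(x: -41): -687/328.
Using archive.carve(p: /dapladra), and observe ok.
I run exchanger.asunit(v: 4202, u_from: g, u_to: lb), yielding 38200000/4123567.
Using countbox.lessen(x: 96), giving -32175/328.
Then archive.pen(p: /jafopre, c: hupu), and get created.
Next I call countbox.reveal, → -32175/328.

Answer: -32175/328


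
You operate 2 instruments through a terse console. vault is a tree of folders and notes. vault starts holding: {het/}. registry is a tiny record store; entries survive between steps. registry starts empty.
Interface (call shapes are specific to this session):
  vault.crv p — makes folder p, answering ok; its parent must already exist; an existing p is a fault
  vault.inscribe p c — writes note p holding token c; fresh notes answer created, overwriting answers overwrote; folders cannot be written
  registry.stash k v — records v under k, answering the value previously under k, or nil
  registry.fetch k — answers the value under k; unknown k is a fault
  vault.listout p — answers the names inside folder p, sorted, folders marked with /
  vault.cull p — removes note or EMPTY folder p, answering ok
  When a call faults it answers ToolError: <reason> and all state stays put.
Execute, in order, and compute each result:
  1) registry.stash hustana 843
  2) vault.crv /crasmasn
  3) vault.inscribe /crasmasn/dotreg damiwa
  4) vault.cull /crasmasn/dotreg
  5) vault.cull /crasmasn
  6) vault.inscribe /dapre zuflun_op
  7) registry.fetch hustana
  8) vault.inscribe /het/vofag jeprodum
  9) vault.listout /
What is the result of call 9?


>> stash(k=hustana, v=843)
<< nil
>> crv(p=/crasmasn)
<< ok
>> inscribe(p=/crasmasn/dotreg, c=damiwa)
<< created
>> cull(p=/crasmasn/dotreg)
<< ok
>> cull(p=/crasmasn)
<< ok
>> inscribe(p=/dapre, c=zuflun_op)
<< created
>> fetch(k=hustana)
<< 843
>> inscribe(p=/het/vofag, c=jeprodum)
<< created
>> listout(p=/)
<< [dapre, het/]

Answer: [dapre, het/]


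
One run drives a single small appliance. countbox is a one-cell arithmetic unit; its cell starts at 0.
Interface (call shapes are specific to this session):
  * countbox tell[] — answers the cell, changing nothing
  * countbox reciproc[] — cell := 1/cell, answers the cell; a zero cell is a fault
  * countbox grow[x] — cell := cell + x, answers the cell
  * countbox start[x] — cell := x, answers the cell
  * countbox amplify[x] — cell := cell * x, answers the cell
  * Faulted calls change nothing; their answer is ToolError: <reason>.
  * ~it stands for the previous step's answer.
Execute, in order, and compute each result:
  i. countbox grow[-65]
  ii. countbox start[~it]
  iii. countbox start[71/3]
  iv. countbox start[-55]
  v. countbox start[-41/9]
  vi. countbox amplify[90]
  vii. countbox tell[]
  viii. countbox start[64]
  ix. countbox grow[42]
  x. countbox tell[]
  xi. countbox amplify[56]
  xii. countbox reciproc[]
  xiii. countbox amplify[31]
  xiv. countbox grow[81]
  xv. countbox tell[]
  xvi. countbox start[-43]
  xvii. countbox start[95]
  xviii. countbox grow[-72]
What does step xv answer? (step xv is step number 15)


Answer: 480847/5936

Derivation:
·→ countbox grow(x=-65)
·← -65
·→ countbox start(x=~it)
·← -65
·→ countbox start(x=71/3)
·← 71/3
·→ countbox start(x=-55)
·← -55
·→ countbox start(x=-41/9)
·← -41/9
·→ countbox amplify(x=90)
·← -410
·→ countbox tell()
·← -410
·→ countbox start(x=64)
·← 64
·→ countbox grow(x=42)
·← 106
·→ countbox tell()
·← 106
·→ countbox amplify(x=56)
·← 5936
·→ countbox reciproc()
·← 1/5936
·→ countbox amplify(x=31)
·← 31/5936
·→ countbox grow(x=81)
·← 480847/5936
·→ countbox tell()
·← 480847/5936
·→ countbox start(x=-43)
·← -43
·→ countbox start(x=95)
·← 95
·→ countbox grow(x=-72)
·← 23


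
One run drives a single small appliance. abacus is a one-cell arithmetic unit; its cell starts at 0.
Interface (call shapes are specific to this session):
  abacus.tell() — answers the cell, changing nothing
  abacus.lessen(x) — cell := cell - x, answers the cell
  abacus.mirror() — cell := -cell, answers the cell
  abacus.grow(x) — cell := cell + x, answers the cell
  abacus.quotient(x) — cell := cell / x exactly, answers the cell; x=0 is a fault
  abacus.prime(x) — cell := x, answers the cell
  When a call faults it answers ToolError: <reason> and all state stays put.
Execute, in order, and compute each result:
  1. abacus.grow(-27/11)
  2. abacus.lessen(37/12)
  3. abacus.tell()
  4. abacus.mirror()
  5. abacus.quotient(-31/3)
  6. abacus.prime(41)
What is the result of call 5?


Answer: -731/1364

Derivation:
→ abacus.grow(x→-27/11)
← -27/11
→ abacus.lessen(x→37/12)
← -731/132
→ abacus.tell()
← -731/132
→ abacus.mirror()
← 731/132
→ abacus.quotient(x→-31/3)
← -731/1364
→ abacus.prime(x→41)
← 41


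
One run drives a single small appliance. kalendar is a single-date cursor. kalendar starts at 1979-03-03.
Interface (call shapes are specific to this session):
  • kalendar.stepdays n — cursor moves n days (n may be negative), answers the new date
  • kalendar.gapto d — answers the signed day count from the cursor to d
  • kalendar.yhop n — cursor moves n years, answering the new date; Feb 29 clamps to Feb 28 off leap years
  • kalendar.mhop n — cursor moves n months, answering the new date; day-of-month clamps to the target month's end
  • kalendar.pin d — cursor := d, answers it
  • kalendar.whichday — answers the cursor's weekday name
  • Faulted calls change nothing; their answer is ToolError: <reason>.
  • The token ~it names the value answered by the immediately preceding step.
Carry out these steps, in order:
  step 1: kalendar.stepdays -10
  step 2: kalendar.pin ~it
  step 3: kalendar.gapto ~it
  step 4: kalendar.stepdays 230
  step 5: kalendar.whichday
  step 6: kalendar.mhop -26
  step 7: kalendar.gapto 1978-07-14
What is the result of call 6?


-- kalendar.stepdays(n: -10) == 1979-02-21
-- kalendar.pin(d: ~it) == 1979-02-21
-- kalendar.gapto(d: ~it) == 0
-- kalendar.stepdays(n: 230) == 1979-10-09
-- kalendar.whichday() == Tuesday
-- kalendar.mhop(n: -26) == 1977-08-09
-- kalendar.gapto(d: 1978-07-14) == 339

Answer: 1977-08-09


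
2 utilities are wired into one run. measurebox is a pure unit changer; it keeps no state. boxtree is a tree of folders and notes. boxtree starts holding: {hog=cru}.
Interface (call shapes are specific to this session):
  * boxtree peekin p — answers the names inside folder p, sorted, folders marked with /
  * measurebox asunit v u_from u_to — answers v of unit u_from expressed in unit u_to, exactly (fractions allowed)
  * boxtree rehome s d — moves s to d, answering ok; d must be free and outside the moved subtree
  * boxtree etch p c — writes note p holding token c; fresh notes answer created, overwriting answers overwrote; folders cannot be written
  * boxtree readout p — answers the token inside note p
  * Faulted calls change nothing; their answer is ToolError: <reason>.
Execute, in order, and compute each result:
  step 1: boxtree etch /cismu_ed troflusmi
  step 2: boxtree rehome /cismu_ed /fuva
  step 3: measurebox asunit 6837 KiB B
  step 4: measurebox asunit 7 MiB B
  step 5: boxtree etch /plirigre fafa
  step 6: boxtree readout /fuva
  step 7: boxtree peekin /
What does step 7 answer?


·→ boxtree etch(p→/cismu_ed, c→troflusmi)
·← created
·→ boxtree rehome(s→/cismu_ed, d→/fuva)
·← ok
·→ measurebox asunit(v→6837, u_from→KiB, u_to→B)
·← 7001088
·→ measurebox asunit(v→7, u_from→MiB, u_to→B)
·← 7340032
·→ boxtree etch(p→/plirigre, c→fafa)
·← created
·→ boxtree readout(p→/fuva)
·← troflusmi
·→ boxtree peekin(p→/)
·← [fuva, hog, plirigre]

Answer: [fuva, hog, plirigre]


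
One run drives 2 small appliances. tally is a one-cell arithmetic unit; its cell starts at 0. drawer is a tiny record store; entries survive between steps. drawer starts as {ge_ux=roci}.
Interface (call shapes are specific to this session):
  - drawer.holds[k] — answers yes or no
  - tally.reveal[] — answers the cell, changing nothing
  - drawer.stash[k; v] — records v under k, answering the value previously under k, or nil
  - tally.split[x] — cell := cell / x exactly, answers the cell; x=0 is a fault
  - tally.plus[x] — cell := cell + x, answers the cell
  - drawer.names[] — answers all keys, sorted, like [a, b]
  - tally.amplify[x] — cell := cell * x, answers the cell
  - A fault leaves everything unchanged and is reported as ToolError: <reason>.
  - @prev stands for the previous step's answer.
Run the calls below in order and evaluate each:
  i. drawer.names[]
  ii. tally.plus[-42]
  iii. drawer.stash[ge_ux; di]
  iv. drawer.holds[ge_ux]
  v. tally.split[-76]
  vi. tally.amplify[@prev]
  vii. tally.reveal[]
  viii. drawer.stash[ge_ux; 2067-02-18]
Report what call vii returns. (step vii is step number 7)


I run drawer.names(), and see [ge_ux].
Now I run tally.plus using x=-42, yielding -42.
Then drawer.stash using k=ge_ux, v=di, — result: roci.
Then drawer.holds using k=ge_ux, — result: yes.
I use tally.split using x=-76, yielding 21/38.
I invoke tally.amplify using x=@prev: 441/1444.
I use tally.reveal, and see 441/1444.
Then drawer.stash using k=ge_ux, v=2067-02-18, and see di.

Answer: 441/1444


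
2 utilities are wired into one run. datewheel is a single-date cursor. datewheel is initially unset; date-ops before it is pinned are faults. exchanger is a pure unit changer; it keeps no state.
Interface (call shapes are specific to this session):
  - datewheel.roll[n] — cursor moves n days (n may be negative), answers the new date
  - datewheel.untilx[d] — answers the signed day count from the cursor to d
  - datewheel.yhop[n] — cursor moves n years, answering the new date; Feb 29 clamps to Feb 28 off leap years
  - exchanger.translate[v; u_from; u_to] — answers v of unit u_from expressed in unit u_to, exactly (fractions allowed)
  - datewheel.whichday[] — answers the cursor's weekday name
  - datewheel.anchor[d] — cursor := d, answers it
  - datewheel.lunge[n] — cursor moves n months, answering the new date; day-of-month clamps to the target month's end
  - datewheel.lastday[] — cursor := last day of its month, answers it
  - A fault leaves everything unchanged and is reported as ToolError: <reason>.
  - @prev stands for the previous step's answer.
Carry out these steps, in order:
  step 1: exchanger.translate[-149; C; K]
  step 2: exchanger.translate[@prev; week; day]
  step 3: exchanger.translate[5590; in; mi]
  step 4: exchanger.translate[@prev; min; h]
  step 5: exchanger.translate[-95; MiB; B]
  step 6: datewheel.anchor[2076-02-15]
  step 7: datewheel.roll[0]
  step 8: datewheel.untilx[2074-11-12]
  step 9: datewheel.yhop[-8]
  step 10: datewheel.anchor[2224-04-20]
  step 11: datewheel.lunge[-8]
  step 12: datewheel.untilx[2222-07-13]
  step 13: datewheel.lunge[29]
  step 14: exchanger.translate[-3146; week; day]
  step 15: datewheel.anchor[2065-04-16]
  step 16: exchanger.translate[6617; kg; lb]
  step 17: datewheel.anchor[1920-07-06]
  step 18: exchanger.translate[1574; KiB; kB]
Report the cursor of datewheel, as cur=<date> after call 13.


Answer: cur=2226-01-20

Derivation:
→ translate(v=-149, u_from=C, u_to=K)
← 2483/20
→ translate(v=@prev, u_from=week, u_to=day)
← 17381/20
→ translate(v=5590, u_from=in, u_to=mi)
← 559/6336
→ translate(v=@prev, u_from=min, u_to=h)
← 559/380160
→ translate(v=-95, u_from=MiB, u_to=B)
← -99614720
→ anchor(d=2076-02-15)
← 2076-02-15
→ roll(n=0)
← 2076-02-15
→ untilx(d=2074-11-12)
← -460
→ yhop(n=-8)
← 2068-02-15
→ anchor(d=2224-04-20)
← 2224-04-20
→ lunge(n=-8)
← 2223-08-20
→ untilx(d=2222-07-13)
← -403
→ lunge(n=29)
← 2226-01-20
→ translate(v=-3146, u_from=week, u_to=day)
← -22022
→ anchor(d=2065-04-16)
← 2065-04-16
→ translate(v=6617, u_from=kg, u_to=lb)
← 661700000000/45359237
→ anchor(d=1920-07-06)
← 1920-07-06
→ translate(v=1574, u_from=KiB, u_to=kB)
← 201472/125


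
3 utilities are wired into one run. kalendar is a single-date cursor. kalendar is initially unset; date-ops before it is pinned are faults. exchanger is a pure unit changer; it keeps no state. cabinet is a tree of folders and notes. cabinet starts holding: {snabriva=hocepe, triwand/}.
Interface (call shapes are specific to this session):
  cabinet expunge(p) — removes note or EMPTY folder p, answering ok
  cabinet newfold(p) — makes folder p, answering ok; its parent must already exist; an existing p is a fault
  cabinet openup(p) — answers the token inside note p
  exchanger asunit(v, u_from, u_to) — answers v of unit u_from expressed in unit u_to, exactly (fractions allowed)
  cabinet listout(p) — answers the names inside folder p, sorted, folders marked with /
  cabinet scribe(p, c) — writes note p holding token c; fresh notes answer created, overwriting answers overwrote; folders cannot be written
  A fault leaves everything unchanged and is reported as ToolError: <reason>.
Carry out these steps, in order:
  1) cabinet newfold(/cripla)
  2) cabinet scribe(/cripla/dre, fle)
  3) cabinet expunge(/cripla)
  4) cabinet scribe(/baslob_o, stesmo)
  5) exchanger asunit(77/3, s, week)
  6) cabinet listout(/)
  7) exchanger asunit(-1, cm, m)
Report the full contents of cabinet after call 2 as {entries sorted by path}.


> cabinet newfold p: /cripla
  ok
> cabinet scribe p: /cripla/dre c: fle
  created
> cabinet expunge p: /cripla
  ToolError: not empty
> cabinet scribe p: /baslob_o c: stesmo
  created
> exchanger asunit v: 77/3 u_from: s u_to: week
  11/259200
> cabinet listout p: /
  [baslob_o, cripla/, snabriva, triwand/]
> exchanger asunit v: -1 u_from: cm u_to: m
  -1/100

Answer: {cripla/, cripla/dre=fle, snabriva=hocepe, triwand/}


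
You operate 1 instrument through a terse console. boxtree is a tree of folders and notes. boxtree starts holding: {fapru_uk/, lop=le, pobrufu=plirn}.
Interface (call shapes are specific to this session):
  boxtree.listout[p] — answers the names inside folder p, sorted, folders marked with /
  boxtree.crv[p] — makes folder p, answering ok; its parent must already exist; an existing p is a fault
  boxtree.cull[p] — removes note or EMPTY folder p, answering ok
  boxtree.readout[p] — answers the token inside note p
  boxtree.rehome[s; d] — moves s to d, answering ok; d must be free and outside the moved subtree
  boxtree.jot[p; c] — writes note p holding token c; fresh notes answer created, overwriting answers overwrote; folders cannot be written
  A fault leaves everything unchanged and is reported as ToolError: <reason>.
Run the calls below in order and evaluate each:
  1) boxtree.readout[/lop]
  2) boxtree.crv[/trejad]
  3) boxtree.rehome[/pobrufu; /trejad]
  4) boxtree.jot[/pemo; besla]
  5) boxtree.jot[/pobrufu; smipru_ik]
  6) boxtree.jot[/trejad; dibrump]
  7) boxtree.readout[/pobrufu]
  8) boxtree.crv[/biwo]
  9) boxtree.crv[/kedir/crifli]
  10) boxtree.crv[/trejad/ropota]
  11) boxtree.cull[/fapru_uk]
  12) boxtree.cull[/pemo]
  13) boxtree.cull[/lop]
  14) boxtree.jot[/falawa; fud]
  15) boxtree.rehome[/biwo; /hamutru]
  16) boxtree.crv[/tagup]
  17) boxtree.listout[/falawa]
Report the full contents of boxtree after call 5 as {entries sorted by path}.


·→ readout(p→/lop)
·← le
·→ crv(p→/trejad)
·← ok
·→ rehome(s→/pobrufu, d→/trejad)
·← ToolError: exists
·→ jot(p→/pemo, c→besla)
·← created
·→ jot(p→/pobrufu, c→smipru_ik)
·← overwrote
·→ jot(p→/trejad, c→dibrump)
·← ToolError: is a directory
·→ readout(p→/pobrufu)
·← smipru_ik
·→ crv(p→/biwo)
·← ok
·→ crv(p→/kedir/crifli)
·← ToolError: no parent
·→ crv(p→/trejad/ropota)
·← ok
·→ cull(p→/fapru_uk)
·← ok
·→ cull(p→/pemo)
·← ok
·→ cull(p→/lop)
·← ok
·→ jot(p→/falawa, c→fud)
·← created
·→ rehome(s→/biwo, d→/hamutru)
·← ok
·→ crv(p→/tagup)
·← ok
·→ listout(p→/falawa)
·← ToolError: not a directory

Answer: {fapru_uk/, lop=le, pemo=besla, pobrufu=smipru_ik, trejad/}


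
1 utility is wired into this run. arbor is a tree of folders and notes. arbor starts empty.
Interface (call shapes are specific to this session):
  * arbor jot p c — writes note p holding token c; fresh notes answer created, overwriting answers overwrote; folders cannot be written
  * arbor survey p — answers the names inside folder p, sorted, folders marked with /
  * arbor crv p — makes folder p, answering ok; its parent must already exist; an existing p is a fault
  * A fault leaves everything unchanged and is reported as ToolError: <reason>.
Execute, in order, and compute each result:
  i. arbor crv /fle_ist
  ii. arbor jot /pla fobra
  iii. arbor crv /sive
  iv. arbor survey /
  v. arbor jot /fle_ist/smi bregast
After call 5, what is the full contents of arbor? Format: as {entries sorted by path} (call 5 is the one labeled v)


>> arbor crv(p: /fle_ist)
<< ok
>> arbor jot(p: /pla, c: fobra)
<< created
>> arbor crv(p: /sive)
<< ok
>> arbor survey(p: /)
<< [fle_ist/, pla, sive/]
>> arbor jot(p: /fle_ist/smi, c: bregast)
<< created

Answer: {fle_ist/, fle_ist/smi=bregast, pla=fobra, sive/}


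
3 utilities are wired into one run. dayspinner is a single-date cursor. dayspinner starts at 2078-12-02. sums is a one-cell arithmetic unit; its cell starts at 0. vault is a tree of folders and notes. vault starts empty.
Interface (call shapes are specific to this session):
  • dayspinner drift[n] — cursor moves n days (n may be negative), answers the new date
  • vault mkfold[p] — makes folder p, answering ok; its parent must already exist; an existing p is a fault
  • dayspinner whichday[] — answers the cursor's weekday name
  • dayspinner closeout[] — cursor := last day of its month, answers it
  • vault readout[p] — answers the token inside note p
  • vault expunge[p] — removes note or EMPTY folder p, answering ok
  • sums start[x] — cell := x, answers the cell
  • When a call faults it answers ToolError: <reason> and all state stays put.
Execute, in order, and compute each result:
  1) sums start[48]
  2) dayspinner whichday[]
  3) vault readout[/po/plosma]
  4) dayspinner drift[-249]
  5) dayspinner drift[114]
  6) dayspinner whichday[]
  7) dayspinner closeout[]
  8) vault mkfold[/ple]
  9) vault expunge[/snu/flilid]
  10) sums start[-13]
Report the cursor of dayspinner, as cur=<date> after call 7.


I invoke sums start on 48, and get 48.
I run dayspinner whichday, giving Friday.
Using vault readout on /po/plosma, yielding ToolError: not found.
I try dayspinner drift on -249, and observe 2078-03-28.
I call dayspinner drift on 114, — result: 2078-07-20.
Now I run dayspinner whichday(), giving Wednesday.
I invoke dayspinner closeout, and get 2078-07-31.
Using vault mkfold on /ple, and see ok.
Next I call vault expunge on /snu/flilid, and observe ToolError: not found.
Calling sums start on -13, giving -13.

Answer: cur=2078-07-31


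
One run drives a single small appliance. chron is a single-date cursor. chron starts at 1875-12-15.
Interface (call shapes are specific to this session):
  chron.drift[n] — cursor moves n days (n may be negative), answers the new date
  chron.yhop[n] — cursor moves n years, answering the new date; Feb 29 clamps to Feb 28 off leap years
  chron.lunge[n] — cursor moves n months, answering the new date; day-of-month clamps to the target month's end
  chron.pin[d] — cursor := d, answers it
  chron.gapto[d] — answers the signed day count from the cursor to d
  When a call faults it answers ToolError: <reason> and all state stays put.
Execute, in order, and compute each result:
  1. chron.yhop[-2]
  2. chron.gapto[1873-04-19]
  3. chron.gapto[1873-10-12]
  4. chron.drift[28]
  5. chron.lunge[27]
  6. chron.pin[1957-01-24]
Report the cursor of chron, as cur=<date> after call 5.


Answer: cur=1876-04-12

Derivation:
Next I call yhop with n='-2', which returns 1873-12-15.
Then gapto with d='1873-04-19', which returns -240.
I run gapto with d='1873-10-12', giving -64.
I use drift with n='28', giving 1874-01-12.
Calling lunge with n='27', and see 1876-04-12.
Now I run pin with d='1957-01-24', giving 1957-01-24.


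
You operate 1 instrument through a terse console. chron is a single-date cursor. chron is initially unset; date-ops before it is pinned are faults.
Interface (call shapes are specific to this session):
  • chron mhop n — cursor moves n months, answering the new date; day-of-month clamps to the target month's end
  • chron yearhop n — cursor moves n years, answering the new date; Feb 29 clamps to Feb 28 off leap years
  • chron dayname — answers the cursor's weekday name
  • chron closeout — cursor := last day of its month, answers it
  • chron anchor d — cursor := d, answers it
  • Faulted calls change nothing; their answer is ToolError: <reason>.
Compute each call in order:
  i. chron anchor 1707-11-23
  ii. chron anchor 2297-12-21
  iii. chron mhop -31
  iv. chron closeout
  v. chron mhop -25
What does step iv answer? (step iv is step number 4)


Answer: 2295-05-31

Derivation:
==> chron anchor(d=1707-11-23)
<== 1707-11-23
==> chron anchor(d=2297-12-21)
<== 2297-12-21
==> chron mhop(n=-31)
<== 2295-05-21
==> chron closeout()
<== 2295-05-31
==> chron mhop(n=-25)
<== 2293-04-30


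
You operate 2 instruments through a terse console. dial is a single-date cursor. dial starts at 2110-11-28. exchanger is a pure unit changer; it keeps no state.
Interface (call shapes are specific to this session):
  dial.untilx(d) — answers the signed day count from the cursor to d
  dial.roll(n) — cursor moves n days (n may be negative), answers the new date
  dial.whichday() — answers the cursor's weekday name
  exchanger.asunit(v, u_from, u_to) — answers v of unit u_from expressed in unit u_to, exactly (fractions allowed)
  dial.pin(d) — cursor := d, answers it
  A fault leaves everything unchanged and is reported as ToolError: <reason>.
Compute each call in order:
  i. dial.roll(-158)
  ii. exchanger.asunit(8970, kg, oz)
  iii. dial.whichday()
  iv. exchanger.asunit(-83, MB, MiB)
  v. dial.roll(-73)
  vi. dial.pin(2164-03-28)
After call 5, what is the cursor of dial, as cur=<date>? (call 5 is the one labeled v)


Answer: cur=2110-04-11

Derivation:
# dial.roll(n=-158) -> 2110-06-23
# exchanger.asunit(v=8970, u_from=kg, u_to=oz) -> 14352000000000/45359237
# dial.whichday() -> Monday
# exchanger.asunit(v=-83, u_from=MB, u_to=MiB) -> -1296875/16384
# dial.roll(n=-73) -> 2110-04-11
# dial.pin(d=2164-03-28) -> 2164-03-28


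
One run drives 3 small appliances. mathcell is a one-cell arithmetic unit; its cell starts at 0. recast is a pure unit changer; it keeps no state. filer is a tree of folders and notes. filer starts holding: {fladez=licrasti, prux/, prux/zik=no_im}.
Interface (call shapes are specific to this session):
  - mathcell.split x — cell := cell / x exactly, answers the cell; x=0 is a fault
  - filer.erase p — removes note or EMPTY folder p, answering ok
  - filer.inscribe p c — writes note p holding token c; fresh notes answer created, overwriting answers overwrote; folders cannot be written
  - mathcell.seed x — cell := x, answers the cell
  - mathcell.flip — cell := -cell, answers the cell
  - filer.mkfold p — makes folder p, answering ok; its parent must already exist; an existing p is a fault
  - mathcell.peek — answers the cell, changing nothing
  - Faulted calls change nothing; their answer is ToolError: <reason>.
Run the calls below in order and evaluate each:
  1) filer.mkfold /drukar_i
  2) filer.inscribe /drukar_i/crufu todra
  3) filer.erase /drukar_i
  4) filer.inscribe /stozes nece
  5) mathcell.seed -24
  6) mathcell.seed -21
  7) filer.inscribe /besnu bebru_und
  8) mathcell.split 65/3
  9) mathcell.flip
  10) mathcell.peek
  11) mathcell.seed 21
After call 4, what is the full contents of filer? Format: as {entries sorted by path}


;; 1. filer.mkfold(p='/drukar_i') => ok
;; 2. filer.inscribe(p='/drukar_i/crufu', c='todra') => created
;; 3. filer.erase(p='/drukar_i') => ToolError: not empty
;; 4. filer.inscribe(p='/stozes', c='nece') => created
;; 5. mathcell.seed(x='-24') => -24
;; 6. mathcell.seed(x='-21') => -21
;; 7. filer.inscribe(p='/besnu', c='bebru_und') => created
;; 8. mathcell.split(x='65/3') => -63/65
;; 9. mathcell.flip() => 63/65
;; 10. mathcell.peek() => 63/65
;; 11. mathcell.seed(x='21') => 21

Answer: {drukar_i/, drukar_i/crufu=todra, fladez=licrasti, prux/, prux/zik=no_im, stozes=nece}


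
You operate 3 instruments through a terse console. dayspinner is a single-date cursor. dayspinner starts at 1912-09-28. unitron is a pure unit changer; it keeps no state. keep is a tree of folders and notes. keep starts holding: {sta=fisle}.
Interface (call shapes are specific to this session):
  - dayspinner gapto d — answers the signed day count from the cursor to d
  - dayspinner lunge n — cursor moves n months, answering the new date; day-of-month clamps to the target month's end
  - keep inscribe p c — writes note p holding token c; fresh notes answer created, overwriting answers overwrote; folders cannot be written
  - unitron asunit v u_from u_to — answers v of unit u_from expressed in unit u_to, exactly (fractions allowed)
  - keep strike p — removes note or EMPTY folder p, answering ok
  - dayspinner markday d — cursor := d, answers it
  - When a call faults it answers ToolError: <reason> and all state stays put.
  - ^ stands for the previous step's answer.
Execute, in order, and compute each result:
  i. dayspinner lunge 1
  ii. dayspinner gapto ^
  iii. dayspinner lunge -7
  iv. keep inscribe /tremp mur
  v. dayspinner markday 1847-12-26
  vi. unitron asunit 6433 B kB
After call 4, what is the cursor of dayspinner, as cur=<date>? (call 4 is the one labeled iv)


Answer: cur=1912-03-28

Derivation:
$ dayspinner lunge n: 1
  1912-10-28
$ dayspinner gapto d: ^
  0
$ dayspinner lunge n: -7
  1912-03-28
$ keep inscribe p: /tremp c: mur
  created
$ dayspinner markday d: 1847-12-26
  1847-12-26
$ unitron asunit v: 6433 u_from: B u_to: kB
  6433/1000


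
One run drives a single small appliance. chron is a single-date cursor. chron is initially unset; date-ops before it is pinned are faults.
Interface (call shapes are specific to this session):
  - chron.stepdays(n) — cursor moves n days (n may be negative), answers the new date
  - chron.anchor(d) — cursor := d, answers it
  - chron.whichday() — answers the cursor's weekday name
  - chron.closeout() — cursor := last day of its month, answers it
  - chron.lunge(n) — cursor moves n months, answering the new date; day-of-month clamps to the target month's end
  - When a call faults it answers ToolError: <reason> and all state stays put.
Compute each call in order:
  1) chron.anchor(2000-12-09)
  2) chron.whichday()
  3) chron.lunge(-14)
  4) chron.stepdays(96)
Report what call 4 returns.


Do: chron.anchor[d→2000-12-09]
See: 2000-12-09
Do: chron.whichday[]
See: Saturday
Do: chron.lunge[n→-14]
See: 1999-10-09
Do: chron.stepdays[n→96]
See: 2000-01-13

Answer: 2000-01-13


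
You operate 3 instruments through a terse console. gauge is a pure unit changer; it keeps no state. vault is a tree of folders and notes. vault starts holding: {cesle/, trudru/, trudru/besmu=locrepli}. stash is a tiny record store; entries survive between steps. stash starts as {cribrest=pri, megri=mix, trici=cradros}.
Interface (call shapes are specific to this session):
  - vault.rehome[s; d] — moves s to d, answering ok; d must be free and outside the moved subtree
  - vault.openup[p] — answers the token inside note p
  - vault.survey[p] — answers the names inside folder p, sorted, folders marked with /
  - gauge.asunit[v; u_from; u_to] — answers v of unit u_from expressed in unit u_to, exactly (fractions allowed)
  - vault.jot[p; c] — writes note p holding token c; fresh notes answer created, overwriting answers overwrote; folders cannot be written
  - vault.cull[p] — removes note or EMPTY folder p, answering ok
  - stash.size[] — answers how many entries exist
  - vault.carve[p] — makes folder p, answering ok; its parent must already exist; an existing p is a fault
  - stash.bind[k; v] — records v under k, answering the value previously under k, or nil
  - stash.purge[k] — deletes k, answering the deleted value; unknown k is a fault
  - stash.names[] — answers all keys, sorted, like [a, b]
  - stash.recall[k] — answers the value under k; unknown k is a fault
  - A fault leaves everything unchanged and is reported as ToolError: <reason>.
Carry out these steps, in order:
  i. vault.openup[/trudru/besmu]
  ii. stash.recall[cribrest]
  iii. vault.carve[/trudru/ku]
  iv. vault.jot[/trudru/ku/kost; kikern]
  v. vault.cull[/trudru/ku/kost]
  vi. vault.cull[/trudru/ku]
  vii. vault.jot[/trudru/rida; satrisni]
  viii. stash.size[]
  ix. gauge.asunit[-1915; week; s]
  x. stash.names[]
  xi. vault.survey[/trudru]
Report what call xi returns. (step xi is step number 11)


Answer: [besmu, rida]

Derivation:
==> vault.openup(p: /trudru/besmu)
<== locrepli
==> stash.recall(k: cribrest)
<== pri
==> vault.carve(p: /trudru/ku)
<== ok
==> vault.jot(p: /trudru/ku/kost, c: kikern)
<== created
==> vault.cull(p: /trudru/ku/kost)
<== ok
==> vault.cull(p: /trudru/ku)
<== ok
==> vault.jot(p: /trudru/rida, c: satrisni)
<== created
==> stash.size()
<== 3
==> gauge.asunit(v: -1915, u_from: week, u_to: s)
<== -1158192000
==> stash.names()
<== [cribrest, megri, trici]
==> vault.survey(p: /trudru)
<== [besmu, rida]


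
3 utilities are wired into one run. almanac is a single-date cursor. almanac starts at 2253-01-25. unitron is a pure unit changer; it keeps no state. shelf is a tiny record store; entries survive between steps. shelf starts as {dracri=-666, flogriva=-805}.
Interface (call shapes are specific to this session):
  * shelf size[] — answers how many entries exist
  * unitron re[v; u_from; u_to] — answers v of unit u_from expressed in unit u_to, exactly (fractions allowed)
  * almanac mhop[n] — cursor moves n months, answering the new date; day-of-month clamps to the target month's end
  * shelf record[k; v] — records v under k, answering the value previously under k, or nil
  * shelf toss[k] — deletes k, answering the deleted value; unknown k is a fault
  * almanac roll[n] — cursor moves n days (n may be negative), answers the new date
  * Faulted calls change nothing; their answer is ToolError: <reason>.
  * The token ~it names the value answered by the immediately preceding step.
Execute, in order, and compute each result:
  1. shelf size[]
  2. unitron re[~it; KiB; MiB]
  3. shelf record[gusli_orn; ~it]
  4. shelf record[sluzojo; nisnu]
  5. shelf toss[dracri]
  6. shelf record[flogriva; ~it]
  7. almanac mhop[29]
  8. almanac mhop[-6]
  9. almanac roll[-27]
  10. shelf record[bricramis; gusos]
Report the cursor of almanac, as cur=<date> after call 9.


% shelf size
= 2
% unitron re v→~it u_from→KiB u_to→MiB
= 1/512
% shelf record k→gusli_orn v→~it
= nil
% shelf record k→sluzojo v→nisnu
= nil
% shelf toss k→dracri
= -666
% shelf record k→flogriva v→~it
= -805
% almanac mhop n→29
= 2255-06-25
% almanac mhop n→-6
= 2254-12-25
% almanac roll n→-27
= 2254-11-28
% shelf record k→bricramis v→gusos
= nil

Answer: cur=2254-11-28


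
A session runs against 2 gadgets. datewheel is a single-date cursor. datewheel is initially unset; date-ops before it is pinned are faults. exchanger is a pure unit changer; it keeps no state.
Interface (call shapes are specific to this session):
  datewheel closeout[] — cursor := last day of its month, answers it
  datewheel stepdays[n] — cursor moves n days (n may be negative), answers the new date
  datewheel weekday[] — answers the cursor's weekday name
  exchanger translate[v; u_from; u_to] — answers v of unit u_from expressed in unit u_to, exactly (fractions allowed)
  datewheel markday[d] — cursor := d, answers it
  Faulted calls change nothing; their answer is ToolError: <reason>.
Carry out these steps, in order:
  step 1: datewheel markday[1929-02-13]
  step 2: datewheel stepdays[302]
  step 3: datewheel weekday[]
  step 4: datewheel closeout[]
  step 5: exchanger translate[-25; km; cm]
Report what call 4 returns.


Answer: 1929-12-31

Derivation:
Act: datewheel markday[d='1929-02-13']
Obs: 1929-02-13
Act: datewheel stepdays[n='302']
Obs: 1929-12-12
Act: datewheel weekday[]
Obs: Thursday
Act: datewheel closeout[]
Obs: 1929-12-31
Act: exchanger translate[v='-25'; u_from='km'; u_to='cm']
Obs: -2500000
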